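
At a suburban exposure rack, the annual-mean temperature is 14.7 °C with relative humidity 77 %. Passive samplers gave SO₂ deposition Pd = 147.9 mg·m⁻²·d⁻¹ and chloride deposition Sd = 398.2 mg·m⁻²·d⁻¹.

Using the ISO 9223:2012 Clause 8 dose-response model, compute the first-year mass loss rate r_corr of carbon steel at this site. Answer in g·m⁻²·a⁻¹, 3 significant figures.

r_corr = 1.42e+03 g·m⁻²·a⁻¹

carbon steel: temperature factor f = -0.054·(4.7) = -0.2538
  Pd branch = 1.77·Pd^0.52·e^(0.02·RH+f) = 86.09 μm/a
  Sd branch = 0.102·Sd^0.62·e^(0.033·RH+0.04·T) = 95.4 μm/a
  sum: 86.09 + 95.4 → r_corr = 181.5 μm/a
Convert to mass loss: 181.5 μm/a × 7.85 g/cm³ = 1425 g·m⁻²·a⁻¹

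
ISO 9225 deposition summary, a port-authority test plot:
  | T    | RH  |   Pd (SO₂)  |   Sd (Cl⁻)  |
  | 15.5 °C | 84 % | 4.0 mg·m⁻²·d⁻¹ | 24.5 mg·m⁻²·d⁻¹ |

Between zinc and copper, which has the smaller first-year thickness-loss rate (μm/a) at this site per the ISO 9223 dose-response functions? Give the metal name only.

zinc

zinc: f(T) = -0.071·(T−10) [T>10 °C] = -0.3905
  sulphur-dioxide contribution → 0.7656 μm/a
  chloride contribution → 0.7923 μm/a
  ⇒ r_corr(zinc) = 1.558 μm/a
copper: T>10 °C ⇒ hinge -0.080·(15.5−10) = -0.4400
  sulphur-dioxide contribution → 0.6952 μm/a
  chloride contribution → 1.069 μm/a
  total first-year rate 1.764 μm/a
Ordering by μm/a: copper (1.76) > zinc (1.56)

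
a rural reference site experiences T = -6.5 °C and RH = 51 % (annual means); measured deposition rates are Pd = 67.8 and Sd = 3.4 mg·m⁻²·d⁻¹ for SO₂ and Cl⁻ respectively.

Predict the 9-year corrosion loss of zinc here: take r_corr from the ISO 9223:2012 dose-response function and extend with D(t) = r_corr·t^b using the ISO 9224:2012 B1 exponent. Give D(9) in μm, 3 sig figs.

zinc: temperature factor f = +0.038·(-16.5) = -0.6270
  SO₂ term: 0.0129·67.8^0.44·exp(0.046·51-0.6270) = 0.4601
  Sd branch = 0.0175·Sd^0.57·e^(0.008·RH+0.085·T) = 0.03042 μm/a
  r_corr = 0.4601 + 0.03042 = 0.4906 μm/a
ISO 9224: D(t) = r_corr · t^b with b = 0.813 (zinc, B1)
  D(9) = 0.4906 × 9^0.813 = 0.4906 × 5.968 = 2.927 μm

D(9) = 2.93 μm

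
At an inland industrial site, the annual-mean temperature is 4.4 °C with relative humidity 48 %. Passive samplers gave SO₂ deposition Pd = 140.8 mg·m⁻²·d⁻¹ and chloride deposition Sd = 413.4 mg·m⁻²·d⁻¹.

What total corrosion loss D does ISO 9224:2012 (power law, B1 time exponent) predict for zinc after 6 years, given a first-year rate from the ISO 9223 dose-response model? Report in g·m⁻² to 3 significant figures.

zinc: T≤10 °C ⇒ hinge +0.038·(4.4−10) = -0.2128
  Pd branch = 0.0129·Pd^0.44·e^(0.046·RH+f) = 0.8365 μm/a
  Cl⁻ term: 0.0175·413.4^0.57·exp(0.008·48+0.085·4.4) = 1.158
  sum: 0.8365 + 1.158 → r_corr = 1.994 μm/a
Power-law: D(6) = r_corr · 6^0.813
  D(6) = 1.994 × 6^0.813 = 1.994 × 4.292 = 8.558 μm
  Mass loss = 8.558 μm × 7.14 g/cm³ = 61.11 g·m⁻²

D(6) = 61.1 g·m⁻²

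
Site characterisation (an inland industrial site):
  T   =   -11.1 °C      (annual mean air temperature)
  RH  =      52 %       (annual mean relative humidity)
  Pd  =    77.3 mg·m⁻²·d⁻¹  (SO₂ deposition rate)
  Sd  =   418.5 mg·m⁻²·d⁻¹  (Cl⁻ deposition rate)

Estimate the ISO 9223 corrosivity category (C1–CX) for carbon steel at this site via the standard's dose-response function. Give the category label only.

C2

carbon steel: f(T) = +0.150·(T−10) [T≤10 °C] = -3.1650
  SO₂ term: 1.77·77.3^0.52·exp(0.02·52-3.1650) = 2.027
  Cl⁻ term: 0.102·418.5^0.62·exp(0.033·52+0.04·-11.1) = 15.36
  sum: 2.027 + 15.36 → r_corr = 17.39 μm/a
17.4 μm/a falls in (1.3, 25] for carbon steel → category C2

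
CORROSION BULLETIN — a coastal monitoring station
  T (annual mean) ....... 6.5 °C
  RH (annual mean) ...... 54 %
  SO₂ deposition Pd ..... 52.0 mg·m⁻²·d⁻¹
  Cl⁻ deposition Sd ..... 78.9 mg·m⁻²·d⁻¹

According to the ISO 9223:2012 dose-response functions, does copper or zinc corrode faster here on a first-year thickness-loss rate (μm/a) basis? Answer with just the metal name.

copper: T≤10 °C ⇒ hinge +0.126·(6.5−10) = -0.4410
  SO₂ term: 0.0053·52.0^0.26·exp(0.059·54-0.4410) = 0.2304
  Cl⁻ term: 0.01025·78.9^0.27·exp(0.036·54+0.049·6.5) = 0.3203
  r_corr = 0.2304 + 0.3203 = 0.5507 μm/a
zinc: temperature factor f = +0.038·(-3.5) = -0.1330
  Pd branch = 0.0129·Pd^0.44·e^(0.046·RH+f) = 0.7703 μm/a
  Cl⁻ term: 0.0175·78.9^0.57·exp(0.008·54+0.085·6.5) = 0.5649
  r_corr = 0.7703 + 0.5649 = 1.335 μm/a
Ordering by μm/a: zinc (1.34) > copper (0.551)

zinc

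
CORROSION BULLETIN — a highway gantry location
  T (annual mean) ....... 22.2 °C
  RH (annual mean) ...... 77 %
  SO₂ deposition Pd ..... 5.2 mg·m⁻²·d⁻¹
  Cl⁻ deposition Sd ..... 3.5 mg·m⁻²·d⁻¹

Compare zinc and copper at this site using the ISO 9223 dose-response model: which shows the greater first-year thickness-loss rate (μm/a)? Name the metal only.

copper

zinc: T>10 °C ⇒ hinge -0.071·(22.2−10) = -0.8662
  sulphur-dioxide contribution → 0.387 μm/a
  chloride contribution → 0.4367 μm/a
  ⇒ r_corr(zinc) = 0.8237 μm/a
copper: T>10 °C ⇒ hinge -0.080·(22.2−10) = -0.9760
  sulphur-dioxide contribution → 0.2881 μm/a
  chloride contribution → 0.6822 μm/a
  total first-year rate 0.9703 μm/a
Ordering by μm/a: copper (0.97) > zinc (0.824)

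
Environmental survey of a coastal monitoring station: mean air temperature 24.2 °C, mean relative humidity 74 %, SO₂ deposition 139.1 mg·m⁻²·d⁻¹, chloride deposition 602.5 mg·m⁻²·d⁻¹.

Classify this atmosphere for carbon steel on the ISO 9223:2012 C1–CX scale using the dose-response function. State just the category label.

carbon steel: f(T) = -0.054·(T−10) [T>10 °C] = -0.7668
  Pd branch = 1.77·Pd^0.52·e^(0.02·RH+f) = 47.02 μm/a
  Sd branch = 0.102·Sd^0.62·e^(0.033·RH+0.04·T) = 163.3 μm/a
  sum: 47.02 + 163.3 → r_corr = 210.4 μm/a
210 μm/a falls in (200, 700] for carbon steel → category CX

CX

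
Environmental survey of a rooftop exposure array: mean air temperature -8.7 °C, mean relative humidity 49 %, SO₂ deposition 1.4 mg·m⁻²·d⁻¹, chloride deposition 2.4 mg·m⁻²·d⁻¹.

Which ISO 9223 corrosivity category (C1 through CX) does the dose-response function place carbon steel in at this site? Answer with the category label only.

carbon steel: temperature factor f = +0.150·(-18.7) = -2.8050
  sulphur-dioxide contribution → 0.3399 μm/a
  chloride contribution → 0.6244 μm/a
  total first-year rate 0.9643 μm/a
Category bounds: 0…1.3 μm/a bracket r_corr ⇒ C1

C1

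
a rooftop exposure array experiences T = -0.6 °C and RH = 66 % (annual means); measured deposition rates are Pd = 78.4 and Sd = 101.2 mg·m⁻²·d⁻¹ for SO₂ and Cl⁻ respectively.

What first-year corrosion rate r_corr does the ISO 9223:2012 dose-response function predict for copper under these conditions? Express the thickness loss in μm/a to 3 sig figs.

r_corr = 0.585 μm/a

copper: T≤10 °C ⇒ hinge +0.126·(-0.6−10) = -1.3356
  sulphur-dioxide contribution → 0.2128 μm/a
  chloride contribution → 0.3726 μm/a
  total first-year rate 0.5854 μm/a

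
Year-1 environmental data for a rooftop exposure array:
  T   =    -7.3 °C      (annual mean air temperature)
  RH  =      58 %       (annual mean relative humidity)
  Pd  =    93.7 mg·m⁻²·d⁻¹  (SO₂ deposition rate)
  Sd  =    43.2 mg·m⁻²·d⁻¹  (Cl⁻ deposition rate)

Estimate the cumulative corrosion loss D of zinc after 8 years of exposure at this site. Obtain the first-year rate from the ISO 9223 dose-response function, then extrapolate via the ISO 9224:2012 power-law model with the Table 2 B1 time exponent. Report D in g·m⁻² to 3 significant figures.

zinc: f(T) = +0.038·(T−10) [T≤10 °C] = -0.6574
  sulphur-dioxide contribution → 0.7101 μm/a
  chloride contribution → 0.128 μm/a
  ⇒ r_corr(zinc) = 0.8382 μm/a
Power-law: D(8) = r_corr · 8^0.813
  D(8) = 0.8382 × 8^0.813 = 0.8382 × 5.423 = 4.545 μm
  Mass loss = 4.545 μm × 7.14 g/cm³ = 32.45 g·m⁻²

D(8) = 32.5 g·m⁻²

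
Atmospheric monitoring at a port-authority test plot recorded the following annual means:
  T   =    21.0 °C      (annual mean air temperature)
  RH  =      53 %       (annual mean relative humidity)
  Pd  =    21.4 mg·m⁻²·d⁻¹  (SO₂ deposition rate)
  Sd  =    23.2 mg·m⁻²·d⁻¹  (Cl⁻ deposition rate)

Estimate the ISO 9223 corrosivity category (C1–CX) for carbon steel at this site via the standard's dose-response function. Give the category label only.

C2

carbon steel: T>10 °C ⇒ hinge -0.054·(21.0−10) = -0.5940
  sulphur-dioxide contribution → 13.87 μm/a
  chloride contribution → 9.541 μm/a
  total first-year rate 23.41 μm/a
Category bounds: 1.3…25 μm/a bracket r_corr ⇒ C2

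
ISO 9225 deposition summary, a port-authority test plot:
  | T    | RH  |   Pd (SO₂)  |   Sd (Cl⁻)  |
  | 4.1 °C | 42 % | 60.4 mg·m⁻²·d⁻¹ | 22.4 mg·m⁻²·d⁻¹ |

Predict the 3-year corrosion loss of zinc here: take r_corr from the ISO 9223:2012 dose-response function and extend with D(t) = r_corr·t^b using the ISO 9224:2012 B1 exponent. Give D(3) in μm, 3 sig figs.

D(3) = 1.56 μm

zinc: temperature factor f = +0.038·(-5.9) = -0.2242
  sulphur-dioxide contribution → 0.4324 μm/a
  chloride contribution → 0.2042 μm/a
  ⇒ r_corr(zinc) = 0.6366 μm/a
Power-law: D(3) = r_corr · 3^0.813
  D(3) = 0.6366 × 3^0.813 = 0.6366 × 2.443 = 1.555 μm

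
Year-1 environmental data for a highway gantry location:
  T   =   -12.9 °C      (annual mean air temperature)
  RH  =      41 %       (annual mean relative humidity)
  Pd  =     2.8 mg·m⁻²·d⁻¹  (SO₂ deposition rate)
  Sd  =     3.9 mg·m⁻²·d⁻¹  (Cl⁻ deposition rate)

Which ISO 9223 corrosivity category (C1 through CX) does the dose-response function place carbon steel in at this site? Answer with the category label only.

C1

carbon steel: T≤10 °C ⇒ hinge +0.150·(-12.9−10) = -3.4350
  sulphur-dioxide contribution → 0.2212 μm/a
  chloride contribution → 0.5477 μm/a
  total first-year rate 0.7689 μm/a
ISO 9223 Table 2 (carbon steel): 0 < 0.769 ≤ 1.3 μm/a ⇒ C1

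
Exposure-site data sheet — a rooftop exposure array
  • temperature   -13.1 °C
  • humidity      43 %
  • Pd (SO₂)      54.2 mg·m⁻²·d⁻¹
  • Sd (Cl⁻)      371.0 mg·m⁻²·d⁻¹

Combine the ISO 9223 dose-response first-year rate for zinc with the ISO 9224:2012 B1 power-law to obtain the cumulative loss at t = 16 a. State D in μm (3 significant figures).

zinc: f(T) = +0.038·(T−10) [T≤10 °C] = -0.8778
  Pd branch = 0.0129·Pd^0.44·e^(0.046·RH+f) = 0.2246 μm/a
  Cl⁻ term: 0.0175·371.0^0.57·exp(0.008·43+0.085·-13.1) = 0.2363
  r_corr = 0.2246 + 0.2363 = 0.4608 μm/a
Power-law: D(16) = r_corr · 16^0.813
  D(16) = 0.4608 × 16^0.813 = 0.4608 × 9.527 = 4.39 μm

D(16) = 4.39 μm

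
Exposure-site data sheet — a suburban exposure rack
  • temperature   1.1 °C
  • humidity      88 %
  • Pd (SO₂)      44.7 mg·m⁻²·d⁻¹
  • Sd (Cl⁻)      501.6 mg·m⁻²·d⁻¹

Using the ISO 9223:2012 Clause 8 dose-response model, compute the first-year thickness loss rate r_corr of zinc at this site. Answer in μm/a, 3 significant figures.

r_corr = 4.15 μm/a

zinc: f(T) = +0.038·(T−10) [T≤10 °C] = -0.3382
  SO₂ term: 0.0129·44.7^0.44·exp(0.046·88-0.3382) = 2.805
  Sd branch = 0.0175·Sd^0.57·e^(0.008·RH+0.085·T) = 1.345 μm/a
  sum: 2.805 + 1.345 → r_corr = 4.149 μm/a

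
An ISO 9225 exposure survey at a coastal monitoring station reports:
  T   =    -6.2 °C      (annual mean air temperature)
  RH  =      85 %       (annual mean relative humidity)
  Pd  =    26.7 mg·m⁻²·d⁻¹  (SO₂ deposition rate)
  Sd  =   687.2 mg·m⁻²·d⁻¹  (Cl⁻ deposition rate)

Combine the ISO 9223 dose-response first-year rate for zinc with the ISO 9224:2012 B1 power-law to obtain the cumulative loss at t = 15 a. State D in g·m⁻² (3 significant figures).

D(15) = 150 g·m⁻²

zinc: T≤10 °C ⇒ hinge +0.038·(-6.2−10) = -0.6156
  Pd branch = 0.0129·Pd^0.44·e^(0.046·RH+f) = 1.476 μm/a
  Cl⁻ term: 0.0175·687.2^0.57·exp(0.008·85+0.085·-6.2) = 0.8445
  r_corr = 1.476 + 0.8445 = 2.32 μm/a
ISO 9224: D(t) = r_corr · t^b with b = 0.813 (zinc, B1)
  D(15) = 2.32 × 15^0.813 = 2.32 × 9.04 = 20.97 μm
  Mass loss = 20.97 μm × 7.14 g/cm³ = 149.8 g·m⁻²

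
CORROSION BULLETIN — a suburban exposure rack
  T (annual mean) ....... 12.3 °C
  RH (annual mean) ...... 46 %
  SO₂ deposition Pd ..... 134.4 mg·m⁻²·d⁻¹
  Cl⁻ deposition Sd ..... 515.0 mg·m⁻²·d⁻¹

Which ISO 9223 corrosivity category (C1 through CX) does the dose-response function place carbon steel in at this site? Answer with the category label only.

C5

carbon steel: T>10 °C ⇒ hinge -0.054·(12.3−10) = -0.1242
  sulphur-dioxide contribution → 50.16 μm/a
  chloride contribution → 36.55 μm/a
  total first-year rate 86.71 μm/a
ISO 9223 Table 2 (carbon steel): 80 < 86.7 ≤ 200 μm/a ⇒ C5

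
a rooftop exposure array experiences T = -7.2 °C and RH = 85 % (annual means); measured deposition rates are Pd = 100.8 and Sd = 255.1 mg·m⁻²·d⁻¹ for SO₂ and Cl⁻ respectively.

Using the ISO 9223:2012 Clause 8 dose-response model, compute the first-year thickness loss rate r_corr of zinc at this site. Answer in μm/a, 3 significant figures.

zinc: temperature factor f = +0.038·(-17.2) = -0.6536
  SO₂ term: 0.0129·100.8^0.44·exp(0.046·85-0.6536) = 2.549
  Sd branch = 0.0175·Sd^0.57·e^(0.008·RH+0.085·T) = 0.441 μm/a
  sum: 2.549 + 0.441 → r_corr = 2.99 μm/a

r_corr = 2.99 μm/a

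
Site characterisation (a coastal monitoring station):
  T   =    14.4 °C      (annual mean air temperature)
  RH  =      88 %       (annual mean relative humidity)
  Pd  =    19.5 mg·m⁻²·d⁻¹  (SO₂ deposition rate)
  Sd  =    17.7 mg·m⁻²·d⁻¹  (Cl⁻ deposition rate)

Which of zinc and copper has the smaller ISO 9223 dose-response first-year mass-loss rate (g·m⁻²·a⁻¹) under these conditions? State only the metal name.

zinc

zinc: temperature factor f = -0.071·(4.4) = -0.3124
  SO₂ term: 0.0129·19.5^0.44·exp(0.046·88-0.3124) = 1.998
  Cl⁻ term: 0.0175·17.7^0.57·exp(0.008·88+0.085·14.4) = 0.619
  r_corr = 1.998 + 0.619 = 2.617 μm/a
  mass loss = 2.617 μm/a × 7.14 g/cm³ = 18.68 g·m⁻²·a⁻¹
copper: T>10 °C ⇒ hinge -0.080·(14.4−10) = -0.3520
  Pd branch = 0.0053·Pd^0.26·e^(0.059·RH+f) = 1.451 μm/a
  Cl⁻ term: 0.01025·17.7^0.27·exp(0.036·88+0.049·14.4) = 1.071
  r_corr = 1.451 + 1.071 = 2.522 μm/a
  mass loss = 2.522 μm/a × 8.96 g/cm³ = 22.6 g·m⁻²·a⁻¹
Ordering by g·m⁻²·a⁻¹: copper (22.6) > zinc (18.7)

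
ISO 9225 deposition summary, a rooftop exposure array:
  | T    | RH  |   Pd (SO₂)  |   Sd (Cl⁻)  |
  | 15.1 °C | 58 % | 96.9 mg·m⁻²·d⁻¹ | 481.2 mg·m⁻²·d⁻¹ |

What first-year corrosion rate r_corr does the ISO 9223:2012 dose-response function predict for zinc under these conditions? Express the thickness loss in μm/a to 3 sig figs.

zinc: f(T) = -0.071·(T−10) [T>10 °C] = -0.3621
  SO₂ term: 0.0129·96.9^0.44·exp(0.046·58-0.3621) = 0.9683
  Cl⁻ term: 0.0175·481.2^0.57·exp(0.008·58+0.085·15.1) = 3.395
  sum: 0.9683 + 3.395 → r_corr = 4.364 μm/a

r_corr = 4.36 μm/a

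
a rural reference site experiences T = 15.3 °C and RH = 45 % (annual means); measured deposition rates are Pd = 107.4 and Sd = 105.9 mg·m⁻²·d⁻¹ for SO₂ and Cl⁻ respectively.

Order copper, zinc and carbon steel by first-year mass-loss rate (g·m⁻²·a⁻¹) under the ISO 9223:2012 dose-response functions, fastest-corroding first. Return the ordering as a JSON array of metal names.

copper: T>10 °C ⇒ hinge -0.080·(15.3−10) = -0.4240
  Pd branch = 0.0053·Pd^0.26·e^(0.059·RH+f) = 0.1664 μm/a
  Cl⁻ term: 0.01025·105.9^0.27·exp(0.036·45+0.049·15.3) = 0.386
  r_corr = 0.1664 + 0.386 = 0.5524 μm/a
  mass loss = 0.5524 μm/a × 8.96 g/cm³ = 4.95 g·m⁻²·a⁻¹
zinc: f(T) = -0.071·(T−10) [T>10 °C] = -0.3763
  Pd branch = 0.0129·Pd^0.44·e^(0.046·RH+f) = 0.5493 μm/a
  Cl⁻ term: 0.0175·105.9^0.57·exp(0.008·45+0.085·15.3) = 1.313
  sum: 0.5493 + 1.313 → r_corr = 1.863 μm/a
  mass loss = 1.863 μm/a × 7.14 g/cm³ = 13.3 g·m⁻²·a⁻¹
carbon steel: temperature factor f = -0.054·(5.3) = -0.2862
  Pd branch = 1.77·Pd^0.52·e^(0.02·RH+f) = 37.21 μm/a
  Cl⁻ term: 0.102·105.9^0.62·exp(0.033·45+0.04·15.3) = 14.95
  r_corr = 37.21 + 14.95 = 52.16 μm/a
  mass loss = 52.16 μm/a × 7.85 g/cm³ = 409.5 g·m⁻²·a⁻¹
Ordering by g·m⁻²·a⁻¹: carbon steel (409) > zinc (13.3) > copper (4.95)

["carbon steel", "zinc", "copper"]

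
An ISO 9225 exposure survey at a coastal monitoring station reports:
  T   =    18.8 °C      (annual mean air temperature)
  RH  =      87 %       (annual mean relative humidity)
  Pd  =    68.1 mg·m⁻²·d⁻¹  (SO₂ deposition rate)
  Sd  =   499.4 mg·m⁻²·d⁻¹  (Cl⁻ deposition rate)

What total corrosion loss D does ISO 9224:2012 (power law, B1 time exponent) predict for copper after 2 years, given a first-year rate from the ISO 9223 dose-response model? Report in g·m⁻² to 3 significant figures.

D(2) = 63.9 g·m⁻²

copper: T>10 °C ⇒ hinge -0.080·(18.8−10) = -0.7040
  sulphur-dioxide contribution → 1.332 μm/a
  chloride contribution → 3.159 μm/a
  ⇒ r_corr(copper) = 4.491 μm/a
Long-term exponent b (ISO 9224 Table 2, B1) = 0.667
  D(2) = 4.491 × 2^0.667 = 4.491 × 1.588 = 7.131 μm
  Mass loss = 7.131 μm × 8.96 g/cm³ = 63.89 g·m⁻²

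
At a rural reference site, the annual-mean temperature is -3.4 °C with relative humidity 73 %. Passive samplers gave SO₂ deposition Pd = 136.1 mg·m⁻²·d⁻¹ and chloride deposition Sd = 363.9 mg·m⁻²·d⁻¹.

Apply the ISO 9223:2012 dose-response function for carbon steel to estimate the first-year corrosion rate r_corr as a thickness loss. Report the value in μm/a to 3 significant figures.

r_corr = 51.5 μm/a

carbon steel: f(T) = +0.150·(T−10) [T≤10 °C] = -2.0100
  Pd branch = 1.77·Pd^0.52·e^(0.02·RH+f) = 13.14 μm/a
  Sd branch = 0.102·Sd^0.62·e^(0.033·RH+0.04·T) = 38.33 μm/a
  r_corr = 13.14 + 38.33 = 51.48 μm/a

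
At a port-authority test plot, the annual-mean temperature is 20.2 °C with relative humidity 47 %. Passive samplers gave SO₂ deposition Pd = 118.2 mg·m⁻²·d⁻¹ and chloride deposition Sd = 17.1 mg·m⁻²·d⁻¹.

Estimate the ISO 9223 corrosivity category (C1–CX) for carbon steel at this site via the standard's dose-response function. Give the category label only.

carbon steel: temperature factor f = -0.054·(10.2) = -0.5508
  sulphur-dioxide contribution → 31.24 μm/a
  chloride contribution → 6.274 μm/a
  ⇒ r_corr(carbon steel) = 37.52 μm/a
Category bounds: 25…50 μm/a bracket r_corr ⇒ C3

C3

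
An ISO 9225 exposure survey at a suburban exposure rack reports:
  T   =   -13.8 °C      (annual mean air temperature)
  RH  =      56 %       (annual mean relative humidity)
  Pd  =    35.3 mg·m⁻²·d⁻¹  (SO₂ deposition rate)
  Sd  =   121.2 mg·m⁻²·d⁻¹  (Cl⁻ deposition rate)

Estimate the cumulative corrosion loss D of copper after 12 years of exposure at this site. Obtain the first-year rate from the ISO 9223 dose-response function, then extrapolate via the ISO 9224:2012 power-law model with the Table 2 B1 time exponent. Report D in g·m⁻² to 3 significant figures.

D(12) = 7.57 g·m⁻²

copper: f(T) = +0.126·(T−10) [T≤10 °C] = -2.9988
  SO₂ term: 0.0053·35.3^0.26·exp(0.059·56-2.9988) = 0.01817
  Cl⁻ term: 0.01025·121.2^0.27·exp(0.036·56+0.049·-13.8) = 0.1429
  sum: 0.01817 + 0.1429 → r_corr = 0.1611 μm/a
Long-term exponent b (ISO 9224 Table 2, B1) = 0.667
  D(12) = 0.1611 × 12^0.667 = 0.1611 × 5.246 = 0.8451 μm
  Mass loss = 0.8451 μm × 8.96 g/cm³ = 7.572 g·m⁻²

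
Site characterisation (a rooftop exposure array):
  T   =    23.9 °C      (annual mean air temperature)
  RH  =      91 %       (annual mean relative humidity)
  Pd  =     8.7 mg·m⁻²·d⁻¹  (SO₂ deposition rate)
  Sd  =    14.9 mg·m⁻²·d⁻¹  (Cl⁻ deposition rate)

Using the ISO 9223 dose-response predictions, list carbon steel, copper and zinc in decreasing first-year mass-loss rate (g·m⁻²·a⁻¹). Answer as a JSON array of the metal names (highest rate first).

["carbon steel", "copper", "zinc"]

carbon steel: f(T) = -0.054·(T−10) [T>10 °C] = -0.7506
  SO₂ term: 1.77·8.7^0.52·exp(0.02·91-0.7506) = 15.88
  Cl⁻ term: 0.102·14.9^0.62·exp(0.033·91+0.04·23.9) = 28.53
  r_corr = 15.88 + 28.53 = 44.42 μm/a
  mass loss = 44.42 μm/a × 7.85 g/cm³ = 348.7 g·m⁻²·a⁻¹
copper: f(T) = -0.080·(T−10) [T>10 °C] = -1.1120
  SO₂ term: 0.0053·8.7^0.26·exp(0.059·91-1.1120) = 0.6567
  Sd branch = 0.01025·Sd^0.27·e^(0.036·RH+0.049·T) = 1.815 μm/a
  sum: 0.6567 + 1.815 → r_corr = 2.471 μm/a
  mass loss = 2.471 μm/a × 8.96 g/cm³ = 22.14 g·m⁻²·a⁻¹
zinc: T>10 °C ⇒ hinge -0.071·(23.9−10) = -0.9869
  SO₂ term: 0.0129·8.7^0.44·exp(0.046·91-0.9869) = 0.8191
  Cl⁻ term: 0.0175·14.9^0.57·exp(0.008·91+0.085·23.9) = 1.289
  sum: 0.8191 + 1.289 → r_corr = 2.108 μm/a
  mass loss = 2.108 μm/a × 7.14 g/cm³ = 15.05 g·m⁻²·a⁻¹
Ordering by g·m⁻²·a⁻¹: carbon steel (349) > copper (22.1) > zinc (15.1)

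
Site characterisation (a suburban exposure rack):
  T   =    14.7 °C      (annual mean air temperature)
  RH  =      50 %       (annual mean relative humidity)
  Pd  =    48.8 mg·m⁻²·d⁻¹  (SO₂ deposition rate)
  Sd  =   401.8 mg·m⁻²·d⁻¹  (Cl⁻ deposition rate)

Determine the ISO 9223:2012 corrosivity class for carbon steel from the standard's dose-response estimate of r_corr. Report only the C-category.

C4

carbon steel: temperature factor f = -0.054·(4.7) = -0.2538
  SO₂ term: 1.77·48.8^0.52·exp(0.02·50-0.2538) = 28.19
  Cl⁻ term: 0.102·401.8^0.62·exp(0.033·50+0.04·14.7) = 39.36
  r_corr = 28.19 + 39.36 = 67.54 μm/a
67.5 μm/a falls in (50, 80] for carbon steel → category C4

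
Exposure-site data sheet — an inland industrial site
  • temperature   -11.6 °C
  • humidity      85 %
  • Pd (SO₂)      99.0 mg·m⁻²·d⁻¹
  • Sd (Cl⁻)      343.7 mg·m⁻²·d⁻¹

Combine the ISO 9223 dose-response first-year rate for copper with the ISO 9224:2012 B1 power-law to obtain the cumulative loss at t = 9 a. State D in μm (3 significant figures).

copper: temperature factor f = +0.126·(-21.6) = -2.7216
  sulphur-dioxide contribution → 0.1734 μm/a
  chloride contribution → 0.5992 μm/a
  ⇒ r_corr(copper) = 0.7727 μm/a
Power-law: D(9) = r_corr · 9^0.667
  D(9) = 0.7727 × 9^0.667 = 0.7727 × 4.33 = 3.346 μm

D(9) = 3.35 μm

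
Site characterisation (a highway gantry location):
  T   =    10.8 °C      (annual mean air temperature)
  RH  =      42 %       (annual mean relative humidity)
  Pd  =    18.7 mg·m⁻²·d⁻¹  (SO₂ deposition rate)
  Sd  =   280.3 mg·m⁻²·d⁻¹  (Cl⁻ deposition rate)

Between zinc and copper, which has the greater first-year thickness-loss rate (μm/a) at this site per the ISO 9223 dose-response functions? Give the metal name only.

zinc: f(T) = -0.071·(T−10) [T>10 °C] = -0.0568
  sulphur-dioxide contribution → 0.3052 μm/a
  chloride contribution → 1.523 μm/a
  ⇒ r_corr(zinc) = 1.829 μm/a
copper: T>10 °C ⇒ hinge -0.080·(10.8−10) = -0.0640
  sulphur-dioxide contribution → 0.1269 μm/a
  chloride contribution → 0.3615 μm/a
  ⇒ r_corr(copper) = 0.4883 μm/a
Ordering by μm/a: zinc (1.83) > copper (0.488)

zinc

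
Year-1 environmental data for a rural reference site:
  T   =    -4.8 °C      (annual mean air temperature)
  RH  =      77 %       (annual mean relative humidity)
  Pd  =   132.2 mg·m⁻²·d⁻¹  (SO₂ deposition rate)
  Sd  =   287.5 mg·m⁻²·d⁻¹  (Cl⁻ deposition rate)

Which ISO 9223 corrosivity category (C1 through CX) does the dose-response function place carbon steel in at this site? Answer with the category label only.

C3

carbon steel: T≤10 °C ⇒ hinge +0.150·(-4.8−10) = -2.2200
  sulphur-dioxide contribution → 11.37 μm/a
  chloride contribution → 35.74 μm/a
  total first-year rate 47.1 μm/a
47.1 μm/a falls in (25, 50] for carbon steel → category C3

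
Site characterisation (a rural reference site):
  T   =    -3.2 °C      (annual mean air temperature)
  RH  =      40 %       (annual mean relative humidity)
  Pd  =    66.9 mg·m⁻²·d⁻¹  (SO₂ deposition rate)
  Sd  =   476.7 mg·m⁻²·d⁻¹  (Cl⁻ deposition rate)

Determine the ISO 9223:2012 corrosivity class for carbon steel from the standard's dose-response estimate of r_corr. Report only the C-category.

C2

carbon steel: T≤10 °C ⇒ hinge +0.150·(-3.2−10) = -1.9800
  Pd branch = 1.77·Pd^0.52·e^(0.02·RH+f) = 4.839 μm/a
  Cl⁻ term: 0.102·476.7^0.62·exp(0.033·40+0.04·-3.2) = 15.37
  r_corr = 4.839 + 15.37 = 20.21 μm/a
20.2 μm/a falls in (1.3, 25] for carbon steel → category C2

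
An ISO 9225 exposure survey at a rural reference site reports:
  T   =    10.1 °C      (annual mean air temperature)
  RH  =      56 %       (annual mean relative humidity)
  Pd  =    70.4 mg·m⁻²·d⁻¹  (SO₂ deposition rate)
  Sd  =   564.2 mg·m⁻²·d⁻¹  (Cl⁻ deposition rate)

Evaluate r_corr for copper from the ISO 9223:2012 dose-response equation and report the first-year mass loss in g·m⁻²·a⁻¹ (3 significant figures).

copper: f(T) = -0.080·(T−10) [T>10 °C] = -0.0080
  Pd branch = 0.0053·Pd^0.26·e^(0.059·RH+f) = 0.4326 μm/a
  Cl⁻ term: 0.01025·564.2^0.27·exp(0.036·56+0.049·10.1) = 0.6984
  sum: 0.4326 + 0.6984 → r_corr = 1.131 μm/a
Convert to mass loss: 1.131 μm/a × 8.96 g/cm³ = 10.13 g·m⁻²·a⁻¹

r_corr = 10.1 g·m⁻²·a⁻¹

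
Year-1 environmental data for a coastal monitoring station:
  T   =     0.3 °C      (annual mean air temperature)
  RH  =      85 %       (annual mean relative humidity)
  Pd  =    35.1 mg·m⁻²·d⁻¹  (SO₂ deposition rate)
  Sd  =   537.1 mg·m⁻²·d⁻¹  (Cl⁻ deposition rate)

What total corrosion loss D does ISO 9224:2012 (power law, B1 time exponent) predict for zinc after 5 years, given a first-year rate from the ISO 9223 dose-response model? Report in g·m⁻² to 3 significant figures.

D(5) = 90.0 g·m⁻²

zinc: T≤10 °C ⇒ hinge +0.038·(0.3−10) = -0.3686
  Pd branch = 0.0129·Pd^0.44·e^(0.046·RH+f) = 2.131 μm/a
  Cl⁻ term: 0.0175·537.1^0.57·exp(0.008·85+0.085·0.3) = 1.275
  r_corr = 2.131 + 1.275 = 3.406 μm/a
Power-law: D(5) = r_corr · 5^0.813
  D(5) = 3.406 × 5^0.813 = 3.406 × 3.701 = 12.6 μm
  Mass loss = 12.6 μm × 7.14 g/cm³ = 89.99 g·m⁻²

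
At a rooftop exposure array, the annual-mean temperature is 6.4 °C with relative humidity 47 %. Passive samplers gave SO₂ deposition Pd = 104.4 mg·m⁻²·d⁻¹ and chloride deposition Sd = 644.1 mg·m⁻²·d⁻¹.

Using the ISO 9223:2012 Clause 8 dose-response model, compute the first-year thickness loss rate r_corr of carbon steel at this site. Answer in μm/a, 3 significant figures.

r_corr = 63.9 μm/a

carbon steel: f(T) = +0.150·(T−10) [T≤10 °C] = -0.5400
  Pd branch = 1.77·Pd^0.52·e^(0.02·RH+f) = 29.61 μm/a
  Cl⁻ term: 0.102·644.1^0.62·exp(0.033·47+0.04·6.4) = 34.27
  sum: 29.61 + 34.27 → r_corr = 63.88 μm/a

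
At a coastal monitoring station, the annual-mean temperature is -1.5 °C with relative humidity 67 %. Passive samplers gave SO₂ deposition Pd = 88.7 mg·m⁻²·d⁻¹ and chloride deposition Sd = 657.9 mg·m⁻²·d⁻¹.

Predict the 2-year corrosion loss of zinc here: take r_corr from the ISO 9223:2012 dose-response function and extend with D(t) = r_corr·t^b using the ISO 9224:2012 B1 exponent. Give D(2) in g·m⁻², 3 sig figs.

zinc: temperature factor f = +0.038·(-11.5) = -0.4370
  sulphur-dioxide contribution → 1.307 μm/a
  chloride contribution → 1.064 μm/a
  ⇒ r_corr(zinc) = 2.371 μm/a
ISO 9224: D(t) = r_corr · t^b with b = 0.813 (zinc, B1)
  D(2) = 2.371 × 2^0.813 = 2.371 × 1.757 = 4.165 μm
  Mass loss = 4.165 μm × 7.14 g/cm³ = 29.74 g·m⁻²

D(2) = 29.7 g·m⁻²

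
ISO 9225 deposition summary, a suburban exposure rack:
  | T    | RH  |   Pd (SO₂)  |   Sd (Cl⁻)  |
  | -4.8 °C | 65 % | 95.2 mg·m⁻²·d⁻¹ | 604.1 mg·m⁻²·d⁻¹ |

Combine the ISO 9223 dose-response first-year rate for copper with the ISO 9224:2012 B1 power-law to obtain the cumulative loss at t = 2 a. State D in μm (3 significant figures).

D(2) = 0.950 μm

copper: T≤10 °C ⇒ hinge +0.126·(-4.8−10) = -1.8648
  Pd branch = 0.0053·Pd^0.26·e^(0.059·RH+f) = 0.1243 μm/a
  Sd branch = 0.01025·Sd^0.27·e^(0.036·RH+0.049·T) = 0.4739 μm/a
  r_corr = 0.1243 + 0.4739 = 0.5982 μm/a
Long-term exponent b (ISO 9224 Table 2, B1) = 0.667
  D(2) = 0.5982 × 2^0.667 = 0.5982 × 1.588 = 0.9498 μm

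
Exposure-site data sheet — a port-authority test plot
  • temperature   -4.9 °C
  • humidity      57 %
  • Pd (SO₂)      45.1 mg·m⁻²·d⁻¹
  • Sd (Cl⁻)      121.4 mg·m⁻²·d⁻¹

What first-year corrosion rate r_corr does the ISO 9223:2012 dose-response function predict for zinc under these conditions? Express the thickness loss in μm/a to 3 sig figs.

r_corr = 0.819 μm/a

zinc: f(T) = +0.038·(T−10) [T≤10 °C] = -0.5662
  sulphur-dioxide contribution → 0.5386 μm/a
  chloride contribution → 0.2807 μm/a
  ⇒ r_corr(zinc) = 0.8193 μm/a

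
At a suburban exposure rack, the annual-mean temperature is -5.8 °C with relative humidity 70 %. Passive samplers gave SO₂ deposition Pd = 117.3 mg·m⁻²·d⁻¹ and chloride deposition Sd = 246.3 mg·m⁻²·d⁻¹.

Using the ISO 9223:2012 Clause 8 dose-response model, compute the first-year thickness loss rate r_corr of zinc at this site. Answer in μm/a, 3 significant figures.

r_corr = 1.87 μm/a

zinc: temperature factor f = +0.038·(-15.8) = -0.6004
  Pd branch = 0.0129·Pd^0.44·e^(0.046·RH+f) = 1.441 μm/a
  Cl⁻ term: 0.0175·246.3^0.57·exp(0.008·70+0.085·-5.8) = 0.4318
  r_corr = 1.441 + 0.4318 = 1.873 μm/a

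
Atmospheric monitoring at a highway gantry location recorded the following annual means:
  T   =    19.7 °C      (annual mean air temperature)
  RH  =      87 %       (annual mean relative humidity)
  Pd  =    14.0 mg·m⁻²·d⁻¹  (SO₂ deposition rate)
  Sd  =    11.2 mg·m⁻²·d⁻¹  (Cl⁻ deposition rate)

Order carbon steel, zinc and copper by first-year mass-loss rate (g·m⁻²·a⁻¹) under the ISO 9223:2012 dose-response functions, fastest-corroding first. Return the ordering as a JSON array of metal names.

["carbon steel", "copper", "zinc"]

carbon steel: temperature factor f = -0.054·(9.7) = -0.5238
  SO₂ term: 1.77·14.0^0.52·exp(0.02·87-0.5238) = 23.56
  Sd branch = 0.102·Sd^0.62·e^(0.033·RH+0.04·T) = 17.71 μm/a
  r_corr = 23.56 + 17.71 = 41.27 μm/a
  mass loss = 41.27 μm/a × 7.85 g/cm³ = 324 g·m⁻²·a⁻¹
zinc: temperature factor f = -0.071·(9.7) = -0.6887
  Pd branch = 0.0129·Pd^0.44·e^(0.046·RH+f) = 1.132 μm/a
  Cl⁻ term: 0.0175·11.2^0.57·exp(0.008·87+0.085·19.7) = 0.7423
  r_corr = 1.132 + 0.7423 = 1.874 μm/a
  mass loss = 1.874 μm/a × 7.14 g/cm³ = 13.38 g·m⁻²·a⁻¹
copper: f(T) = -0.080·(T−10) [T>10 °C] = -0.7760
  Pd branch = 0.0053·Pd^0.26·e^(0.059·RH+f) = 0.8213 μm/a
  Sd branch = 0.01025·Sd^0.27·e^(0.036·RH+0.049·T) = 1.184 μm/a
  sum: 0.8213 + 1.184 → r_corr = 2.006 μm/a
  mass loss = 2.006 μm/a × 8.96 g/cm³ = 17.97 g·m⁻²·a⁻¹
Ordering by g·m⁻²·a⁻¹: carbon steel (324) > copper (18) > zinc (13.4)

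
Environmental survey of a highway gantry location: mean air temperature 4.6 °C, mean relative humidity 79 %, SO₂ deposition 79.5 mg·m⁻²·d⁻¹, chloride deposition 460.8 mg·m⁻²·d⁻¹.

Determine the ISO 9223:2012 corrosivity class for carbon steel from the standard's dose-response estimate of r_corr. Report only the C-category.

C5

carbon steel: T≤10 °C ⇒ hinge +0.150·(4.6−10) = -0.8100
  Pd branch = 1.77·Pd^0.52·e^(0.02·RH+f) = 37.2 μm/a
  Cl⁻ term: 0.102·460.8^0.62·exp(0.033·79+0.04·4.6) = 74.49
  r_corr = 37.2 + 74.49 = 111.7 μm/a
Category bounds: 80…200 μm/a bracket r_corr ⇒ C5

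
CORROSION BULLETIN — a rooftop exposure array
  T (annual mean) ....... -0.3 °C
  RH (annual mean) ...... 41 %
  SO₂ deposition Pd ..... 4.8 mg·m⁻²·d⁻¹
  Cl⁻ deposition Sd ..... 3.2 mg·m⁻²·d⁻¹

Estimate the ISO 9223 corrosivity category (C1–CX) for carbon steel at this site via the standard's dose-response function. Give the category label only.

carbon steel: temperature factor f = +0.150·(-10.3) = -1.5450
  sulphur-dioxide contribution → 1.938 μm/a
  chloride contribution → 0.802 μm/a
  total first-year rate 2.74 μm/a
2.74 μm/a falls in (1.3, 25] for carbon steel → category C2

C2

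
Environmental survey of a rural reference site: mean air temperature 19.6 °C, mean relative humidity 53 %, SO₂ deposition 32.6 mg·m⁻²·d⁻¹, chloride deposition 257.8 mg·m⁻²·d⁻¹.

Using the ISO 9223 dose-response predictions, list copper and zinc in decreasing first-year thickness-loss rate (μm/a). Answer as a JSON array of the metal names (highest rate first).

["zinc", "copper"]

copper: temperature factor f = -0.080·(9.6) = -0.7680
  SO₂ term: 0.0053·32.6^0.26·exp(0.059·53-0.7680) = 0.1387
  Cl⁻ term: 0.01025·257.8^0.27·exp(0.036·53+0.049·19.6) = 0.8082
  r_corr = 0.1387 + 0.8082 = 0.9469 μm/a
zinc: f(T) = -0.071·(T−10) [T>10 °C] = -0.6816
  Pd branch = 0.0129·Pd^0.44·e^(0.046·RH+f) = 0.3461 μm/a
  Cl⁻ term: 0.0175·257.8^0.57·exp(0.008·53+0.085·19.6) = 3.351
  r_corr = 0.3461 + 3.351 = 3.697 μm/a
Ordering by μm/a: zinc (3.7) > copper (0.947)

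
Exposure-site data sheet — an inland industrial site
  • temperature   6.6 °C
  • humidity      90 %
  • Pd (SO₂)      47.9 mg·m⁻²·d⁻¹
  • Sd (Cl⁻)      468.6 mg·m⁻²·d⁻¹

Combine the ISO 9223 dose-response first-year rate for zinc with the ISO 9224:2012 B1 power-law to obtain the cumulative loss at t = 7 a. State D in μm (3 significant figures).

D(7) = 29.2 μm

zinc: T≤10 °C ⇒ hinge +0.038·(6.6−10) = -0.1292
  SO₂ term: 0.0129·47.9^0.44·exp(0.046·90-0.1292) = 3.907
  Cl⁻ term: 0.0175·468.6^0.57·exp(0.008·90+0.085·6.6) = 2.098
  r_corr = 3.907 + 2.098 = 6.004 μm/a
Long-term exponent b (ISO 9224 Table 2, B1) = 0.813
  D(7) = 6.004 × 7^0.813 = 6.004 × 4.865 = 29.21 μm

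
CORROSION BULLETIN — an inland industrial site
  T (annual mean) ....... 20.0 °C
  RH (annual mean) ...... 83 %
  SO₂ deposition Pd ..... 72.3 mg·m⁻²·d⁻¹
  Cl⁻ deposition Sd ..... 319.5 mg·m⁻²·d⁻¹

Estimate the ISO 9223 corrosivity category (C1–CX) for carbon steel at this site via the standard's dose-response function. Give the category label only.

carbon steel: T>10 °C ⇒ hinge -0.054·(20.0−10) = -0.5400
  Pd branch = 1.77·Pd^0.52·e^(0.02·RH+f) = 50.25 μm/a
  Cl⁻ term: 0.102·319.5^0.62·exp(0.033·83+0.04·20.0) = 125.4
  sum: 50.25 + 125.4 → r_corr = 175.7 μm/a
Category bounds: 80…200 μm/a bracket r_corr ⇒ C5

C5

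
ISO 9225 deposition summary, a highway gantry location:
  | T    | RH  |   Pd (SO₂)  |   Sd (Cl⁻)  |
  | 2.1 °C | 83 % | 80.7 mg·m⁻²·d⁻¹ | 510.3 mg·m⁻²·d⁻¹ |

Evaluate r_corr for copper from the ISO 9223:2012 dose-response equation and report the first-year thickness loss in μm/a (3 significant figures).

copper: f(T) = +0.126·(T−10) [T≤10 °C] = -0.9954
  SO₂ term: 0.0053·80.7^0.26·exp(0.059·83-0.9954) = 0.8213
  Sd branch = 0.01025·Sd^0.27·e^(0.036·RH+0.049·T) = 1.214 μm/a
  r_corr = 0.8213 + 1.214 = 2.035 μm/a

r_corr = 2.04 μm/a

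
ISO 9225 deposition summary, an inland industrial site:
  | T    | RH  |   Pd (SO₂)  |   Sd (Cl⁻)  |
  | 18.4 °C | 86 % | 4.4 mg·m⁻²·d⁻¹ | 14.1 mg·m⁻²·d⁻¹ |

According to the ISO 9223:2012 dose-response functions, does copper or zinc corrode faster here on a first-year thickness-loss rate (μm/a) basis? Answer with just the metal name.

copper

copper: f(T) = -0.080·(T−10) [T>10 °C] = -0.6720
  SO₂ term: 0.0053·4.4^0.26·exp(0.059·86-0.6720) = 0.6358
  Sd branch = 0.01025·Sd^0.27·e^(0.036·RH+0.049·T) = 1.141 μm/a
  r_corr = 0.6358 + 1.141 = 1.776 μm/a
zinc: temperature factor f = -0.071·(8.4) = -0.5964
  SO₂ term: 0.0129·4.4^0.44·exp(0.046·86-0.5964) = 0.7125
  Cl⁻ term: 0.0175·14.1^0.57·exp(0.008·86+0.085·18.4) = 0.7518
  r_corr = 0.7125 + 0.7518 = 1.464 μm/a
Ordering by μm/a: copper (1.78) > zinc (1.46)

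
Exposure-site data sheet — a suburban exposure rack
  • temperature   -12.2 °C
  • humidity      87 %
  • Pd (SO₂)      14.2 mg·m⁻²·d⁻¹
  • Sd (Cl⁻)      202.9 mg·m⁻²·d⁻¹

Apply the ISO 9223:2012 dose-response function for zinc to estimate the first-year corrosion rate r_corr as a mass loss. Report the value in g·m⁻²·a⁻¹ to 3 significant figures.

r_corr = 8.80 g·m⁻²·a⁻¹

zinc: temperature factor f = +0.038·(-22.2) = -0.8436
  SO₂ term: 0.0129·14.2^0.44·exp(0.046·87-0.8436) = 0.9756
  Cl⁻ term: 0.0175·202.9^0.57·exp(0.008·87+0.085·-12.2) = 0.2571
  sum: 0.9756 + 0.2571 → r_corr = 1.233 μm/a
Convert to mass loss: 1.233 μm/a × 7.14 g/cm³ = 8.801 g·m⁻²·a⁻¹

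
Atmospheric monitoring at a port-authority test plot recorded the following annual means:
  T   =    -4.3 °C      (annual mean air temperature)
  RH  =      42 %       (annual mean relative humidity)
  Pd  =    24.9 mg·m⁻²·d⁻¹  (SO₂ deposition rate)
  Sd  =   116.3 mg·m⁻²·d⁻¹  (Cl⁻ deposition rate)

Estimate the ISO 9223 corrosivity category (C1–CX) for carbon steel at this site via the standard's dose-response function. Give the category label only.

carbon steel: T≤10 °C ⇒ hinge +0.150·(-4.3−10) = -2.1450
  Pd branch = 1.77·Pd^0.52·e^(0.02·RH+f) = 2.554 μm/a
  Cl⁻ term: 0.102·116.3^0.62·exp(0.033·42+0.04·-4.3) = 6.554
  sum: 2.554 + 6.554 → r_corr = 9.108 μm/a
9.11 μm/a falls in (1.3, 25] for carbon steel → category C2

C2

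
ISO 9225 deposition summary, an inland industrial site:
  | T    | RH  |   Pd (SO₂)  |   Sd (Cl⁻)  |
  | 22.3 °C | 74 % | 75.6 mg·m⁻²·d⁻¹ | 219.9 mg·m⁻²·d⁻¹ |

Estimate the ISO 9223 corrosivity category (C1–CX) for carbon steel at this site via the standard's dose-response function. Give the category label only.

carbon steel: temperature factor f = -0.054·(12.3) = -0.6642
  sulphur-dioxide contribution → 37.94 μm/a
  chloride contribution → 81.04 μm/a
  total first-year rate 119 μm/a
Category bounds: 80…200 μm/a bracket r_corr ⇒ C5

C5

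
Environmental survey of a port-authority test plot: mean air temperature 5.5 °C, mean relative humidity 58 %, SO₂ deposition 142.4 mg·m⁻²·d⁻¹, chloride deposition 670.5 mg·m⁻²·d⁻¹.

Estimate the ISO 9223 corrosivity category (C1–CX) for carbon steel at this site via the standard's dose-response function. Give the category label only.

C5

carbon steel: temperature factor f = +0.150·(-4.5) = -0.6750
  Pd branch = 1.77·Pd^0.52·e^(0.02·RH+f) = 37.88 μm/a
  Sd branch = 0.102·Sd^0.62·e^(0.033·RH+0.04·T) = 48.72 μm/a
  sum: 37.88 + 48.72 → r_corr = 86.61 μm/a
ISO 9223 Table 2 (carbon steel): 80 < 86.6 ≤ 200 μm/a ⇒ C5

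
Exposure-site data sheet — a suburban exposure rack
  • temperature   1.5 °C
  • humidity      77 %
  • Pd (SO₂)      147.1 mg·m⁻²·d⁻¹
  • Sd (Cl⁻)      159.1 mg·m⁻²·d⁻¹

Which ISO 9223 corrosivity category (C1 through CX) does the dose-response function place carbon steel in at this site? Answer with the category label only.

carbon steel: f(T) = +0.150·(T−10) [T≤10 °C] = -1.2750
  sulphur-dioxide contribution → 30.92 μm/a
  chloride contribution → 31.86 μm/a
  total first-year rate 62.78 μm/a
ISO 9223 Table 2 (carbon steel): 50 < 62.8 ≤ 80 μm/a ⇒ C4

C4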